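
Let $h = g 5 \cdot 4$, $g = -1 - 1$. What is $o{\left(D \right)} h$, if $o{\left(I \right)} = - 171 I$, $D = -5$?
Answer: $-34200$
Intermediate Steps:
$g = -2$ ($g = -1 - 1 = -2$)
$h = -40$ ($h = \left(-2\right) 5 \cdot 4 = \left(-10\right) 4 = -40$)
$o{\left(D \right)} h = \left(-171\right) \left(-5\right) \left(-40\right) = 855 \left(-40\right) = -34200$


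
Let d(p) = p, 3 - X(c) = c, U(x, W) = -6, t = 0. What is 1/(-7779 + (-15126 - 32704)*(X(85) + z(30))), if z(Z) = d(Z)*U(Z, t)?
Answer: 1/12523681 ≈ 7.9849e-8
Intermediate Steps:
X(c) = 3 - c
z(Z) = -6*Z (z(Z) = Z*(-6) = -6*Z)
1/(-7779 + (-15126 - 32704)*(X(85) + z(30))) = 1/(-7779 + (-15126 - 32704)*((3 - 1*85) - 6*30)) = 1/(-7779 - 47830*((3 - 85) - 180)) = 1/(-7779 - 47830*(-82 - 180)) = 1/(-7779 - 47830*(-262)) = 1/(-7779 + 12531460) = 1/12523681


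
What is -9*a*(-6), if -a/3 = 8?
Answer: -1296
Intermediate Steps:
a = -24 (a = -3*8 = -24)
-9*a*(-6) = -9*(-24)*(-6) = 216*(-6) = -1296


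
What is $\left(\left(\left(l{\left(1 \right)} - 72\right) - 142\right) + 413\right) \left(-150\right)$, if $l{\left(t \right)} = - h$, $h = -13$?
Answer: $-31800$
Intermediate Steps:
$l{\left(t \right)} = 13$ ($l{\left(t \right)} = \left(-1\right) \left(-13\right) = 13$)
$\left(\left(\left(l{\left(1 \right)} - 72\right) - 142\right) + 413\right) \left(-150\right) = \left(\left(\left(13 - 72\right) - 142\right) + 413\right) \left(-150\right) = \left(\left(-59 - 142\right) + 413\right) \left(-150\right) = \left(-201 + 413\right) \left(-150\right) = 212 \left(-150\right) = -31800$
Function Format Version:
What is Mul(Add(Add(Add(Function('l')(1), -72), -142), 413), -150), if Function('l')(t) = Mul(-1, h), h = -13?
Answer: -31800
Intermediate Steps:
Function('l')(t) = 13 (Function('l')(t) = Mul(-1, -13) = 13)
Mul(Add(Add(Add(Function('l')(1), -72), -142), 413), -150) = Mul(Add(Add(Add(13, -72), -142), 413), -150) = Mul(Add(Add(-59, -142), 413), -150) = Mul(Add(-201, 413), -150) = Mul(212, -150) = -31800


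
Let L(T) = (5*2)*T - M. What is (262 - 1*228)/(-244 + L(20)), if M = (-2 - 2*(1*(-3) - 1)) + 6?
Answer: -17/28 ≈ -0.60714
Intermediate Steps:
M = 12 (M = (-2 - 2*(-3 - 1)) + 6 = (-2 - 2*(-4)) + 6 = (-2 + 8) + 6 = 6 + 6 = 12)
L(T) = -12 + 10*T (L(T) = (5*2)*T - 1*12 = 10*T - 12 = -12 + 10*T)
(262 - 1*228)/(-244 + L(20)) = (262 - 1*228)/(-244 + (-12 + 10*20)) = (262 - 228)/(-244 + (-12 + 200)) = 34/(-244 + 188) = 34/(-56) = 34*(-1/56) = -17/28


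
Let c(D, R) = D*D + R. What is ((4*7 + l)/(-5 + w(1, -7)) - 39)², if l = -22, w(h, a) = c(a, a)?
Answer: 2064969/1369 ≈ 1508.4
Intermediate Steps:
c(D, R) = R + D² (c(D, R) = D² + R = R + D²)
w(h, a) = a + a²
((4*7 + l)/(-5 + w(1, -7)) - 39)² = ((4*7 - 22)/(-5 - 7*(1 - 7)) - 39)² = ((28 - 22)/(-5 - 7*(-6)) - 39)² = (6/(-5 + 42) - 39)² = (6/37 - 39)² = (-1437/37)² = 2064969/1369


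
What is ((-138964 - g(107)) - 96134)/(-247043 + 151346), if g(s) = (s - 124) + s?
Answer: 26132/10633 ≈ 2.4576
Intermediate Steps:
g(s) = -124 + 2*s (g(s) = (-124 + s) + s = -124 + 2*s)
((-138964 - g(107)) - 96134)/(-247043 + 151346) = ((-138964 - (-124 + 2*107)) - 96134)/(-247043 + 151346) = ((-138964 - (-124 + 214)) - 96134)/(-95697) = ((-138964 - 1*90) - 96134)*(-1/95697) = ((-138964 - 90) - 96134)*(-1/95697) = (-139054 - 96134)*(-1/95697) = -235188*(-1/95697) = 26132/10633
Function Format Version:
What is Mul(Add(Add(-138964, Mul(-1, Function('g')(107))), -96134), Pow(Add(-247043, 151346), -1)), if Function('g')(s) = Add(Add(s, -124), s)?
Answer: Rational(26132, 10633) ≈ 2.4576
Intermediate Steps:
Function('g')(s) = Add(-124, Mul(2, s)) (Function('g')(s) = Add(Add(-124, s), s) = Add(-124, Mul(2, s)))
Mul(Add(Add(-138964, Mul(-1, Function('g')(107))), -96134), Pow(Add(-247043, 151346), -1)) = Mul(Add(Add(-138964, Mul(-1, Add(-124, Mul(2, 107)))), -96134), Pow(Add(-247043, 151346), -1)) = Mul(Add(Add(-138964, Mul(-1, Add(-124, 214))), -96134), Pow(-95697, -1)) = Mul(Add(Add(-138964, Mul(-1, 90)), -96134), Rational(-1, 95697)) = Mul(Add(Add(-138964, -90), -96134), Rational(-1, 95697)) = Mul(Add(-139054, -96134), Rational(-1, 95697)) = Mul(-235188, Rational(-1, 95697)) = Rational(26132, 10633)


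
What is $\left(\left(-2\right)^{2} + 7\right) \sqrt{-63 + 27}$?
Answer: $66 i \approx 66.0 i$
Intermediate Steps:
$\left(\left(-2\right)^{2} + 7\right) \sqrt{-63 + 27} = \left(4 + 7\right) \sqrt{-36} = 11 \cdot 6 i = 66 i$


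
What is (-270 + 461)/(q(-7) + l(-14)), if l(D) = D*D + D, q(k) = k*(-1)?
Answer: 191/189 ≈ 1.0106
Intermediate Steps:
q(k) = -k
l(D) = D + D² (l(D) = D² + D = D + D²)
(-270 + 461)/(q(-7) + l(-14)) = (-270 + 461)/(-1*(-7) - 14*(1 - 14)) = 191/(7 - 14*(-13)) = 191/(7 + 182) = 191/189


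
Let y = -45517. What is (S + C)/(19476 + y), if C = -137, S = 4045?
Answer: -3908/26041 ≈ -0.15007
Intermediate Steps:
(S + C)/(19476 + y) = (4045 - 137)/(19476 - 45517) = 3908/(-26041) = 3908*(-1/26041) = -3908/26041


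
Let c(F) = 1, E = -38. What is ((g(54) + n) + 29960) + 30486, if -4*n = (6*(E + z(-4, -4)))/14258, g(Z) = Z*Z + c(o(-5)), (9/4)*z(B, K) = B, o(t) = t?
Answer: 2710289141/42774 ≈ 63363.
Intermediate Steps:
z(B, K) = 4*B/9
g(Z) = 1 + Z**2 (g(Z) = Z*Z + 1 = Z**2 + 1 = 1 + Z**2)
n = 179/42774 (n = -6*(-38 + (4/9)*(-4))/(4*14258) = -6*(-38 - 16/9)/(4*14258) = -6*(-358/9)/(4*14258) = -(-179)/(3*14258) = -1/4*(-358/21387) = 179/42774 ≈ 0.0041848)
((g(54) + n) + 29960) + 30486 = (((1 + 54**2) + 179/42774) + 29960) + 30486 = (((1 + 2916) + 179/42774) + 29960) + 30486 = ((2917 + 179/42774) + 29960) + 30486 = (124771937/42774 + 29960) + 30486 = 1406280977/42774 + 30486 = 2710289141/42774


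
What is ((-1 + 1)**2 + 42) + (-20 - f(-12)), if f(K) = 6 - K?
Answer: 4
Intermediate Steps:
((-1 + 1)**2 + 42) + (-20 - f(-12)) = ((-1 + 1)**2 + 42) + (-20 - (6 - 1*(-12))) = (0**2 + 42) + (-20 - (6 + 12)) = (0 + 42) + (-20 - 1*18) = 42 + (-20 - 18) = 42 - 38 = 4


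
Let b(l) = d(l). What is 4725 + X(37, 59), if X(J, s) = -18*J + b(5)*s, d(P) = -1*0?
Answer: 4059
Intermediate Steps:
d(P) = 0
b(l) = 0
X(J, s) = -18*J (X(J, s) = -18*J + 0*s = -18*J + 0 = -18*J)
4725 + X(37, 59) = 4725 - 18*37 = 4725 - 666 = 4059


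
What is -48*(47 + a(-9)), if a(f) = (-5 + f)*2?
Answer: -912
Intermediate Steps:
a(f) = -10 + 2*f
-48*(47 + a(-9)) = -48*(47 + (-10 + 2*(-9))) = -48*(47 + (-10 - 18)) = -48*(47 - 28) = -48*19 = -912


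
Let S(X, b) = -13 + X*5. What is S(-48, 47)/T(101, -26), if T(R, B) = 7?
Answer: -253/7 ≈ -36.143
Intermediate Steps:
S(X, b) = -13 + 5*X
S(-48, 47)/T(101, -26) = (-13 + 5*(-48))/7 = (-13 - 240)*(⅐) = -253*⅐ = -253/7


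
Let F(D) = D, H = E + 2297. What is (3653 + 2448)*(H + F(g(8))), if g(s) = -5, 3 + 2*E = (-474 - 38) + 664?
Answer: 28876033/2 ≈ 1.4438e+7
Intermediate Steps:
E = 149/2 (E = -3/2 + ((-474 - 38) + 664)/2 = -3/2 + (-512 + 664)/2 = -3/2 + (1/2)*152 = -3/2 + 76 = 149/2 ≈ 74.500)
H = 4743/2 (H = 149/2 + 2297 = 4743/2 ≈ 2371.5)
(3653 + 2448)*(H + F(g(8))) = (3653 + 2448)*(4743/2 - 5) = 6101*(4733/2) = 28876033/2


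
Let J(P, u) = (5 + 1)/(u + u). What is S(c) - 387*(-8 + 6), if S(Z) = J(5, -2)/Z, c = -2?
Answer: 3099/4 ≈ 774.75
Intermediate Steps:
J(P, u) = 3/u (J(P, u) = 6/((2*u)) = 6*(1/(2*u)) = 3/u)
S(Z) = -3/(2*Z) (S(Z) = (3/(-2))/Z = (3*(-½))/Z = -3/(2*Z))
S(c) - 387*(-8 + 6) = -3/2/(-2) - 387*(-8 + 6) = -3/2*(-½) - 387*(-2) = ¾ - 43*(-18) = ¾ + 774 = 3099/4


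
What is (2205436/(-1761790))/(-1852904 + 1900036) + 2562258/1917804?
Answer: 2216220667921226/1658834261401345 ≈ 1.3360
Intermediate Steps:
(2205436/(-1761790))/(-1852904 + 1900036) + 2562258/1917804 = (2205436*(-1/1761790))/47132 + 2562258*(1/1917804) = -1102718/880895*1/47132 + 427043/319634 = -551359/20759171570 + 427043/319634 = 2216220667921226/1658834261401345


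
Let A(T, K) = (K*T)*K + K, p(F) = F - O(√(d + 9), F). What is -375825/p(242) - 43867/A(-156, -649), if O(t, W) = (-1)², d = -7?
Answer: -24694700407178/15835629205 ≈ -1559.4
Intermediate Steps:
O(t, W) = 1
p(F) = -1 + F (p(F) = F - 1*1 = F - 1 = -1 + F)
A(T, K) = K + T*K² (A(T, K) = T*K² + K = K + T*K²)
-375825/p(242) - 43867/A(-156, -649) = -375825/(-1 + 242) - 43867*(-1/(649*(1 - 649*(-156)))) = -375825/241 - 43867*(-1/(649*(1 + 101244))) = -375825*1/241 - 43867/((-649*101245)) = -375825/241 - 43867/(-65708005) = -375825/241 - 43867*(-1/65708005) = -375825/241 + 43867/65708005 = -24694700407178/15835629205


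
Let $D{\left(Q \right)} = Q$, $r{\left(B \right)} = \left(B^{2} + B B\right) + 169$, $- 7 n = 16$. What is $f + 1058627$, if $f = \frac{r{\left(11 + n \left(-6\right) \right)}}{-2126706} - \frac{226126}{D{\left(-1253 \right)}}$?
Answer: $\frac{6583431301496071}{6217779442} \approx 1.0588 \cdot 10^{6}$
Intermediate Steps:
$n = - \frac{16}{7}$ ($n = \left(- \frac{1}{7}\right) 16 = - \frac{16}{7} \approx -2.2857$)
$r{\left(B \right)} = 169 + 2 B^{2}$ ($r{\left(B \right)} = \left(B^{2} + B^{2}\right) + 169 = 2 B^{2} + 169 = 169 + 2 B^{2}$)
$f = \frac{1122104149937}{6217779442}$ ($f = \frac{169 + 2 \left(11 - - \frac{96}{7}\right)^{2}}{-2126706} - \frac{226126}{-1253} = \left(169 + 2 \left(11 + \frac{96}{7}\right)^{2}\right) \left(- \frac{1}{2126706}\right) - - \frac{226126}{1253} = \left(169 + 2 \left(\frac{173}{7}\right)^{2}\right) \left(- \frac{1}{2126706}\right) + \frac{226126}{1253} = \left(169 + 2 \cdot \frac{29929}{49}\right) \left(- \frac{1}{2126706}\right) + \frac{226126}{1253} = \left(169 + \frac{59858}{49}\right) \left(- \frac{1}{2126706}\right) + \frac{226126}{1253} = \frac{68139}{49} \left(- \frac{1}{2126706}\right) + \frac{226126}{1253} = - \frac{22713}{34736198} + \frac{226126}{1253} = \frac{1122104149937}{6217779442} \approx 180.47$)
$f + 1058627 = \frac{1122104149937}{6217779442} + 1058627 = \frac{6583431301496071}{6217779442}$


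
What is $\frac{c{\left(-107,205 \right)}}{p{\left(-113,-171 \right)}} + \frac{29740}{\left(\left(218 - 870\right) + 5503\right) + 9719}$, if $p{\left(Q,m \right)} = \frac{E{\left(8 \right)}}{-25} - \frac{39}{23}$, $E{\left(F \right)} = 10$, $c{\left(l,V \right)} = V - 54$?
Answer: $- \frac{24584071}{351137} \approx -70.013$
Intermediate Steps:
$c{\left(l,V \right)} = -54 + V$ ($c{\left(l,V \right)} = V - 54 = -54 + V$)
$p{\left(Q,m \right)} = - \frac{241}{115}$ ($p{\left(Q,m \right)} = \frac{10}{-25} - \frac{39}{23} = 10 \left(- \frac{1}{25}\right) - \frac{39}{23} = - \frac{2}{5} - \frac{39}{23} = - \frac{241}{115}$)
$\frac{c{\left(-107,205 \right)}}{p{\left(-113,-171 \right)}} + \frac{29740}{\left(\left(218 - 870\right) + 5503\right) + 9719} = \frac{-54 + 205}{- \frac{241}{115}} + \frac{29740}{\left(\left(218 - 870\right) + 5503\right) + 9719} = 151 \left(- \frac{115}{241}\right) + \frac{29740}{\left(\left(218 - 870\right) + 5503\right) + 9719} = - \frac{17365}{241} + \frac{29740}{\left(-652 + 5503\right) + 9719} = - \frac{17365}{241} + \frac{29740}{4851 + 9719} = - \frac{17365}{241} + \frac{29740}{14570} = - \frac{17365}{241} + 29740 \cdot \frac{1}{14570} = - \frac{17365}{241} + \frac{2974}{1457} = - \frac{24584071}{351137}$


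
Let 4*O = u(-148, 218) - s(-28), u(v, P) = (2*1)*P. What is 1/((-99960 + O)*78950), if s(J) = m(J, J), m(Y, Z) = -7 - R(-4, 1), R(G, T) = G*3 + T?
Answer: -1/7883315400 ≈ -1.2685e-10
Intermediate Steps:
R(G, T) = T + 3*G (R(G, T) = 3*G + T = T + 3*G)
m(Y, Z) = 4 (m(Y, Z) = -7 - (1 + 3*(-4)) = -7 - (1 - 12) = -7 - 1*(-11) = -7 + 11 = 4)
u(v, P) = 2*P
s(J) = 4
O = 108 (O = (2*218 - 1*4)/4 = (436 - 4)/4 = (¼)*432 = 108)
1/((-99960 + O)*78950) = 1/((-99960 + 108)*78950) = (1/78950)/(-99852) = -1/99852*1/78950 = -1/7883315400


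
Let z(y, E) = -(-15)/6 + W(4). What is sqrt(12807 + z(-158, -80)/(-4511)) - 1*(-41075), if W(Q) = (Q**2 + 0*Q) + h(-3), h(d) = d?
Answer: 41075 + sqrt(1042444490906)/9022 ≈ 41188.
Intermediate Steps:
W(Q) = -3 + Q**2 (W(Q) = (Q**2 + 0*Q) - 3 = (Q**2 + 0) - 3 = Q**2 - 3 = -3 + Q**2)
z(y, E) = 31/2 (z(y, E) = -(-15)/6 + (-3 + 4**2) = -(-15)/6 + (-3 + 16) = -5*(-1/2) + 13 = 5/2 + 13 = 31/2)
sqrt(12807 + z(-158, -80)/(-4511)) - 1*(-41075) = sqrt(12807 + (31/2)/(-4511)) - 1*(-41075) = sqrt(12807 + (31/2)*(-1/4511)) + 41075 = sqrt(12807 - 31/9022) + 41075 = sqrt(115544723/9022) + 41075 = sqrt(1042444490906)/9022 + 41075 = 41075 + sqrt(1042444490906)/9022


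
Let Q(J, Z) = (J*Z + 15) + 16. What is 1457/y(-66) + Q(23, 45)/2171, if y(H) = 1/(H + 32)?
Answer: -8272764/167 ≈ -49538.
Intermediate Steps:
y(H) = 1/(32 + H)
Q(J, Z) = 31 + J*Z (Q(J, Z) = (15 + J*Z) + 16 = 31 + J*Z)
1457/y(-66) + Q(23, 45)/2171 = 1457/(1/(32 - 66)) + (31 + 23*45)/2171 = 1457/(1/(-34)) + (31 + 1035)*(1/2171) = 1457/(-1/34) + 1066*(1/2171) = 1457*(-34) + 82/167 = -49538 + 82/167 = -8272764/167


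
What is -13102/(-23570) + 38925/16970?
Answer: 113980319/39998290 ≈ 2.8496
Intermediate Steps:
-13102/(-23570) + 38925/16970 = -13102*(-1/23570) + 38925*(1/16970) = 6551/11785 + 7785/3394 = 113980319/39998290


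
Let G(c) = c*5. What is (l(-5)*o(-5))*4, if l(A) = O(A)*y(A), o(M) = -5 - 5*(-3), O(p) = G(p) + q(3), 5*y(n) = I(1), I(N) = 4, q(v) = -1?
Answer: -832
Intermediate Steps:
G(c) = 5*c
y(n) = ⅘ (y(n) = (⅕)*4 = ⅘)
O(p) = -1 + 5*p (O(p) = 5*p - 1 = -1 + 5*p)
o(M) = 10 (o(M) = -5 + 15 = 10)
l(A) = -⅘ + 4*A (l(A) = (-1 + 5*A)*(⅘) = -⅘ + 4*A)
(l(-5)*o(-5))*4 = ((-⅘ + 4*(-5))*10)*4 = ((-⅘ - 20)*10)*4 = -104/5*10*4 = -208*4 = -832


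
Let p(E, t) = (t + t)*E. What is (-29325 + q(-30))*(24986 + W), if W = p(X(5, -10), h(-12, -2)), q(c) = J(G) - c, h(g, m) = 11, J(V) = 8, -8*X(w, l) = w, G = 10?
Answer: -2925449143/4 ≈ -7.3136e+8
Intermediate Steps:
X(w, l) = -w/8
q(c) = 8 - c
p(E, t) = 2*E*t (p(E, t) = (2*t)*E = 2*E*t)
W = -55/4 (W = 2*(-⅛*5)*11 = 2*(-5/8)*11 = -55/4 ≈ -13.750)
(-29325 + q(-30))*(24986 + W) = (-29325 + (8 - 1*(-30)))*(24986 - 55/4) = (-29325 + (8 + 30))*(99889/4) = (-29325 + 38)*(99889/4) = -29287*99889/4 = -2925449143/4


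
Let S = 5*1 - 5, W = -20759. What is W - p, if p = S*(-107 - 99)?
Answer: -20759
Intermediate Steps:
S = 0 (S = 5 - 5 = 0)
p = 0 (p = 0*(-107 - 99) = 0*(-206) = 0)
W - p = -20759 - 1*0 = -20759 + 0 = -20759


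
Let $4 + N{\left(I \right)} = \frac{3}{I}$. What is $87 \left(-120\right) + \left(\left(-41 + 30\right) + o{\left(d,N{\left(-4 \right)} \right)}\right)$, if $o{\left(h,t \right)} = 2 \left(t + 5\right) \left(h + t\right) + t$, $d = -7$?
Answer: $- \frac{83693}{8} \approx -10462.0$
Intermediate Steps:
$N{\left(I \right)} = -4 + \frac{3}{I}$
$o{\left(h,t \right)} = t + 2 \left(5 + t\right) \left(h + t\right)$ ($o{\left(h,t \right)} = 2 \left(5 + t\right) \left(h + t\right) + t = t + 2 \left(5 + t\right) \left(h + t\right)$)
$87 \left(-120\right) + \left(\left(-41 + 30\right) + o{\left(d,N{\left(-4 \right)} \right)}\right) = 87 \left(-120\right) + \left(\left(-41 + 30\right) + \left(2 \left(-4 + \frac{3}{-4}\right)^{2} + 10 \left(-7\right) + 11 \left(-4 + \frac{3}{-4}\right) + 2 \left(-7\right) \left(-4 + \frac{3}{-4}\right)\right)\right) = -10440 - \left(81 - 2 \left(-4 + 3 \left(- \frac{1}{4}\right)\right)^{2} + 3 \left(-4 + 3 \left(- \frac{1}{4}\right)\right)\right) = -10440 - \left(81 - 2 \left(-4 - \frac{3}{4}\right)^{2} + 3 \left(-4 - \frac{3}{4}\right)\right) = -10440 + \left(-11 + \left(2 \left(- \frac{19}{4}\right)^{2} - 70 + 11 \left(- \frac{19}{4}\right) + 2 \left(-7\right) \left(- \frac{19}{4}\right)\right)\right) = -10440 + \left(-11 + \left(2 \cdot \frac{361}{16} - 70 - \frac{209}{4} + \frac{133}{2}\right)\right) = -10440 + \left(-11 + \left(\frac{361}{8} - 70 - \frac{209}{4} + \frac{133}{2}\right)\right) = -10440 - \frac{173}{8} = - \frac{83693}{8}$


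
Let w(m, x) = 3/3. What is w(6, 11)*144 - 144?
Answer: 0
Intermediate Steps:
w(m, x) = 1 (w(m, x) = 3*(⅓) = 1)
w(6, 11)*144 - 144 = 1*144 - 144 = 144 - 144 = 0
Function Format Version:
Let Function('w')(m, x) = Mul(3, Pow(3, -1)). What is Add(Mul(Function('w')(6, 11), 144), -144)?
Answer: 0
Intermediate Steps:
Function('w')(m, x) = 1 (Function('w')(m, x) = Mul(3, Rational(1, 3)) = 1)
Add(Mul(Function('w')(6, 11), 144), -144) = Add(Mul(1, 144), -144) = Add(144, -144) = 0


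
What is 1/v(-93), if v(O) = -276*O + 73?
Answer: 1/25741 ≈ 3.8849e-5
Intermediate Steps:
v(O) = 73 - 276*O
1/v(-93) = 1/(73 - 276*(-93)) = 1/(73 + 25668) = 1/25741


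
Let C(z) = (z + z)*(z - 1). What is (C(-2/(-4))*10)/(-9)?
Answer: 5/9 ≈ 0.55556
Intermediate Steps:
C(z) = 2*z*(-1 + z) (C(z) = (2*z)*(-1 + z) = 2*z*(-1 + z))
(C(-2/(-4))*10)/(-9) = ((2*(-2/(-4))*(-1 - 2/(-4)))*10)/(-9) = ((2*(-2*(-¼))*(-1 - 2*(-¼)))*10)*(-⅑) = ((2*(½)*(-1 + ½))*10)*(-⅑) = ((2*(½)*(-½))*10)*(-⅑) = -½*10*(-⅑) = -5*(-⅑) = 5/9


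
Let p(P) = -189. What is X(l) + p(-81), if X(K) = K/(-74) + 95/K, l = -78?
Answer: -545927/2886 ≈ -189.16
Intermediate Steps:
X(K) = 95/K - K/74 (X(K) = K*(-1/74) + 95/K = -K/74 + 95/K = 95/K - K/74)
X(l) + p(-81) = (95/(-78) - 1/74*(-78)) - 189 = (95*(-1/78) + 39/37) - 189 = (-95/78 + 39/37) - 189 = -473/2886 - 189 = -545927/2886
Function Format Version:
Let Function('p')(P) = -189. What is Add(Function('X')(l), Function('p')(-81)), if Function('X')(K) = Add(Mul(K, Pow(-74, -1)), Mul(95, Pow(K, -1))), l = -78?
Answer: Rational(-545927, 2886) ≈ -189.16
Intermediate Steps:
Function('X')(K) = Add(Mul(95, Pow(K, -1)), Mul(Rational(-1, 74), K)) (Function('X')(K) = Add(Mul(K, Rational(-1, 74)), Mul(95, Pow(K, -1))) = Add(Mul(Rational(-1, 74), K), Mul(95, Pow(K, -1))) = Add(Mul(95, Pow(K, -1)), Mul(Rational(-1, 74), K)))
Add(Function('X')(l), Function('p')(-81)) = Add(Add(Mul(95, Pow(-78, -1)), Mul(Rational(-1, 74), -78)), -189) = Add(Add(Mul(95, Rational(-1, 78)), Rational(39, 37)), -189) = Add(Add(Rational(-95, 78), Rational(39, 37)), -189) = Add(Rational(-473, 2886), -189) = Rational(-545927, 2886)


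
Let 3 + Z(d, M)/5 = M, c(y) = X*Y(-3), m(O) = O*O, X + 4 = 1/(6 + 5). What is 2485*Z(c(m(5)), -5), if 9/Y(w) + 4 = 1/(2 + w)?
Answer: -99400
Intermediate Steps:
Y(w) = 9/(-4 + 1/(2 + w))
X = -43/11 (X = -4 + 1/(6 + 5) = -4 + 1/11 = -43/11 ≈ -3.9091)
m(O) = O**2
c(y) = 387/55 (c(y) = -387*(-2 - 1*(-3))/(11*(7 + 4*(-3))) = -387*(-2 + 3)/(11*(7 - 12)) = -387/(11*(-5)) = -387*(-1)/(11*5) = -43/11*(-9/5) = 387/55)
Z(d, M) = -15 + 5*M
2485*Z(c(m(5)), -5) = 2485*(-15 + 5*(-5)) = 2485*(-15 - 25) = 2485*(-40) = -99400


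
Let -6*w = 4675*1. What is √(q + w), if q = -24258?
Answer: I*√901338/6 ≈ 158.23*I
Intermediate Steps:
w = -4675/6 ≈ -779.17
√(q + w) = √(-24258 - 4675/6) = √(-150223/6) = I*√901338/6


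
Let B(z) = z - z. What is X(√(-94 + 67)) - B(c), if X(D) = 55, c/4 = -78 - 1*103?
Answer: 55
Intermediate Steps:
c = -724 (c = 4*(-78 - 1*103) = 4*(-78 - 103) = 4*(-181) = -724)
B(z) = 0
X(√(-94 + 67)) - B(c) = 55 - 1*0 = 55 + 0 = 55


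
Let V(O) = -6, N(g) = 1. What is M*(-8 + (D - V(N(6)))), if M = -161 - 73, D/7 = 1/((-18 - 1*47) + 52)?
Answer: 594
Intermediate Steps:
D = -7/13 (D = 7/((-18 - 1*47) + 52) = 7/((-18 - 47) + 52) = 7/(-65 + 52) = 7/(-13) = 7*(-1/13) = -7/13 ≈ -0.53846)
M = -234
M*(-8 + (D - V(N(6)))) = -234*(-8 + (-7/13 - 1*(-6))) = -234*(-8 + (-7/13 + 6)) = -234*(-8 + 71/13) = -234*(-33/13) = 594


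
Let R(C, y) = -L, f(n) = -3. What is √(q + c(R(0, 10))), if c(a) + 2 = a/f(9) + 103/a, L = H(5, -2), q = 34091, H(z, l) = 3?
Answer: √306501/3 ≈ 184.54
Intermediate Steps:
L = 3
R(C, y) = -3 (R(C, y) = -1*3 = -3)
c(a) = -2 + 103/a - a/3 (c(a) = -2 + (a/(-3) + 103/a) = -2 + (a*(-⅓) + 103/a) = -2 + (-a/3 + 103/a) = -2 + (103/a - a/3) = -2 + 103/a - a/3)
√(q + c(R(0, 10))) = √(34091 + (-2 + 103/(-3) - ⅓*(-3))) = √(34091 + (-2 + 103*(-⅓) + 1)) = √(34091 + (-2 - 103/3 + 1)) = √(34091 - 106/3) = √(102167/3) = √306501/3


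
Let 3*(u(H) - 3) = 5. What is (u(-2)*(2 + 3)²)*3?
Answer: 350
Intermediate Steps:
u(H) = 14/3 (u(H) = 3 + (⅓)*5 = 3 + 5/3 = 14/3)
(u(-2)*(2 + 3)²)*3 = (14*(2 + 3)²/3)*3 = ((14/3)*5²)*3 = ((14/3)*25)*3 = (350/3)*3 = 350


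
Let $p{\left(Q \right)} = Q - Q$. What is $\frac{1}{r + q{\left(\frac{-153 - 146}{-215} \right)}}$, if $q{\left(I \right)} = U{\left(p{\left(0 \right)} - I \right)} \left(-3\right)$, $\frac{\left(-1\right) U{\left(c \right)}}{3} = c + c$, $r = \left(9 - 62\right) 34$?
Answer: $- \frac{215}{392812} \approx -0.00054734$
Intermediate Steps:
$r = -1802$ ($r = \left(-53\right) 34 = -1802$)
$p{\left(Q \right)} = 0$
$U{\left(c \right)} = - 6 c$ ($U{\left(c \right)} = - 3 \left(c + c\right) = - 3 \cdot 2 c = - 6 c$)
$q{\left(I \right)} = - 18 I$ ($q{\left(I \right)} = - 6 \left(0 - I\right) \left(-3\right) = - 6 \left(- I\right) \left(-3\right) = 6 I \left(-3\right) = - 18 I$)
$\frac{1}{r + q{\left(\frac{-153 - 146}{-215} \right)}} = \frac{1}{-1802 - 18 \frac{-153 - 146}{-215}} = \frac{1}{-1802 - 18 \left(-153 - 146\right) \left(- \frac{1}{215}\right)} = \frac{1}{-1802 - 18 \left(\left(-299\right) \left(- \frac{1}{215}\right)\right)} = \frac{1}{-1802 - \frac{5382}{215}} = \frac{1}{- \frac{392812}{215}} = - \frac{215}{392812}$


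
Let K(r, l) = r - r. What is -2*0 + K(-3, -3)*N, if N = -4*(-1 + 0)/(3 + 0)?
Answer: 0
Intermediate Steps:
K(r, l) = 0
N = 4/3 (N = -(-4)/3 = -4*(-1/3) = 4/3 ≈ 1.3333)
-2*0 + K(-3, -3)*N = -2*0 + 0*(4/3) = 0 + 0 = 0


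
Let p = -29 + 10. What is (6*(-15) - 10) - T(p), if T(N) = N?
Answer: -81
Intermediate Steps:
p = -19
(6*(-15) - 10) - T(p) = (6*(-15) - 10) - 1*(-19) = (-90 - 10) + 19 = -100 + 19 = -81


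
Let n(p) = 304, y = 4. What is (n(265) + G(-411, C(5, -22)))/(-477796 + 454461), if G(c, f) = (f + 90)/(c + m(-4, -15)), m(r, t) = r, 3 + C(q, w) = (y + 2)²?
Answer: -126037/9684025 ≈ -0.013015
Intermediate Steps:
C(q, w) = 33 (C(q, w) = -3 + (4 + 2)² = -3 + 6² = -3 + 36 = 33)
G(c, f) = (90 + f)/(-4 + c) (G(c, f) = (f + 90)/(c - 4) = (90 + f)/(-4 + c))
(n(265) + G(-411, C(5, -22)))/(-477796 + 454461) = (304 + (90 + 33)/(-4 - 411))/(-477796 + 454461) = (304 + 123/(-415))/(-23335) = (304 - 1/415*123)*(-1/23335) = (304 - 123/415)*(-1/23335) = (126037/415)*(-1/23335) = -126037/9684025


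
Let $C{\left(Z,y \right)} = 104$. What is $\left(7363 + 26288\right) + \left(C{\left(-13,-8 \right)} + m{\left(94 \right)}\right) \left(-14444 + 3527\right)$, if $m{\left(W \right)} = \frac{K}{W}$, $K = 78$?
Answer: $- \frac{52206462}{47} \approx -1.1108 \cdot 10^{6}$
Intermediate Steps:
$m{\left(W \right)} = \frac{78}{W}$
$\left(7363 + 26288\right) + \left(C{\left(-13,-8 \right)} + m{\left(94 \right)}\right) \left(-14444 + 3527\right) = \left(7363 + 26288\right) + \left(104 + \frac{78}{94}\right) \left(-14444 + 3527\right) = 33651 + \left(104 + 78 \cdot \frac{1}{94}\right) \left(-10917\right) = 33651 + \left(104 + \frac{39}{47}\right) \left(-10917\right) = 33651 + \frac{4927}{47} \left(-10917\right) = 33651 - \frac{53788059}{47} = - \frac{52206462}{47}$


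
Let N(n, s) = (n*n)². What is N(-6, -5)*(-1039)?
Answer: -1346544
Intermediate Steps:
N(n, s) = n⁴ (N(n, s) = (n²)² = n⁴)
N(-6, -5)*(-1039) = (-6)⁴*(-1039) = 1296*(-1039) = -1346544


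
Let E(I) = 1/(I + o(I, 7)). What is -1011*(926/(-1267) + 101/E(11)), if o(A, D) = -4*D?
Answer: 2200305015/1267 ≈ 1.7366e+6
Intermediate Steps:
E(I) = 1/(-28 + I) (E(I) = 1/(I - 4*7) = 1/(I - 28) = 1/(-28 + I))
-1011*(926/(-1267) + 101/E(11)) = -1011*(926/(-1267) + 101/(1/(-28 + 11))) = -1011*(926*(-1/1267) + 101/(1/(-17))) = -1011*(-926/1267 + 101/(-1/17)) = -1011*(-926/1267 + 101*(-17)) = -1011*(-926/1267 - 1717) = -1011*(-2176365/1267) = 2200305015/1267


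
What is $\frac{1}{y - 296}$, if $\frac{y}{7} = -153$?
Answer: $- \frac{1}{1367} \approx -0.00073153$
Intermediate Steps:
$y = -1071$ ($y = 7 \left(-153\right) = -1071$)
$\frac{1}{y - 296} = \frac{1}{-1071 - 296} = \frac{1}{-1367} = - \frac{1}{1367}$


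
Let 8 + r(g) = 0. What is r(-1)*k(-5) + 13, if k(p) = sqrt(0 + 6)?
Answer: 13 - 8*sqrt(6) ≈ -6.5959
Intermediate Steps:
r(g) = -8 (r(g) = -8 + 0 = -8)
k(p) = sqrt(6)
r(-1)*k(-5) + 13 = -8*sqrt(6) + 13 = 13 - 8*sqrt(6)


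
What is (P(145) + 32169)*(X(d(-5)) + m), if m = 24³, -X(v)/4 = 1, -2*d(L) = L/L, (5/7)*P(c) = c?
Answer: 447381040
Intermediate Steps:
P(c) = 7*c/5
d(L) = -½ (d(L) = -L/(2*L) = -½*1 = -½)
X(v) = -4 (X(v) = -4*1 = -4)
m = 13824
(P(145) + 32169)*(X(d(-5)) + m) = ((7/5)*145 + 32169)*(-4 + 13824) = (203 + 32169)*13820 = 32372*13820 = 447381040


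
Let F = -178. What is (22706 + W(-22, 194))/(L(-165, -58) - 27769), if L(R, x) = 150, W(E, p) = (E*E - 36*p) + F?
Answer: -16028/27619 ≈ -0.58033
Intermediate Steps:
W(E, p) = -178 + E**2 - 36*p (W(E, p) = (E*E - 36*p) - 178 = (E**2 - 36*p) - 178 = -178 + E**2 - 36*p)
(22706 + W(-22, 194))/(L(-165, -58) - 27769) = (22706 + (-178 + (-22)**2 - 36*194))/(150 - 27769) = (22706 + (-178 + 484 - 6984))/(-27619) = (22706 - 6678)*(-1/27619) = 16028*(-1/27619) = -16028/27619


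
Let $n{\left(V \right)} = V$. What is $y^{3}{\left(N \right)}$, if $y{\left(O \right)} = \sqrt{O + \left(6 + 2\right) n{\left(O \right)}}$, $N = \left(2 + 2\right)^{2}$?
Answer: $1728$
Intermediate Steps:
$N = 16$ ($N = 4^{2} = 16$)
$y{\left(O \right)} = 3 \sqrt{O}$ ($y{\left(O \right)} = \sqrt{O + \left(6 + 2\right) O} = \sqrt{O + 8 O} = \sqrt{9 O} = 3 \sqrt{O}$)
$y^{3}{\left(N \right)} = \left(3 \sqrt{16}\right)^{3} = \left(3 \cdot 4\right)^{3} = 12^{3} = 1728$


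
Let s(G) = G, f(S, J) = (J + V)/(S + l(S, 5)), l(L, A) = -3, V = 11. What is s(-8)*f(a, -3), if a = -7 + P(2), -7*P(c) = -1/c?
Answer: 896/139 ≈ 6.4460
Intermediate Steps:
P(c) = 1/(7*c) (P(c) = -(-1)/(7*c) = 1/(7*c))
a = -97/14 (a = -7 + (1/7)/2 = -7 + (1/7)*(1/2) = -7 + 1/14 = -97/14 ≈ -6.9286)
f(S, J) = (11 + J)/(-3 + S) (f(S, J) = (J + 11)/(S - 3) = (11 + J)/(-3 + S))
s(-8)*f(a, -3) = -8*(11 - 3)/(-3 - 97/14) = -8*8/(-139/14) = -(-112)*8/139 = -8*(-112/139) = 896/139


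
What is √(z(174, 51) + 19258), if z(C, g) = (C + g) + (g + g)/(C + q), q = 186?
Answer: √17534955/30 ≈ 139.58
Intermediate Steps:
z(C, g) = C + g + 2*g/(186 + C) (z(C, g) = (C + g) + (g + g)/(C + 186) = (C + g) + (2*g)/(186 + C) = (C + g) + 2*g/(186 + C) = C + g + 2*g/(186 + C))
√(z(174, 51) + 19258) = √((174² + 186*174 + 188*51 + 174*51)/(186 + 174) + 19258) = √((30276 + 32364 + 9588 + 8874)/360 + 19258) = √((1/360)*81102 + 19258) = √(13517/60 + 19258) = √(1168997/60) = √17534955/30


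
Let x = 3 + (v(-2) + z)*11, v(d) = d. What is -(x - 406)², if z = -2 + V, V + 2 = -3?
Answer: -252004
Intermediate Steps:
V = -5 (V = -2 - 3 = -5)
z = -7 (z = -2 - 5 = -7)
x = -96 (x = 3 + (-2 - 7)*11 = 3 - 9*11 = 3 - 99 = -96)
-(x - 406)² = -(-96 - 406)² = -1*(-502)² = -1*252004 = -252004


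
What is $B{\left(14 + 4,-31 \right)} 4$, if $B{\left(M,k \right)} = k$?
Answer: $-124$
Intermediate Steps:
$B{\left(14 + 4,-31 \right)} 4 = \left(-31\right) 4 = -124$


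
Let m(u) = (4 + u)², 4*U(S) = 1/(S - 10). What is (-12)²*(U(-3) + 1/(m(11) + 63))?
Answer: -59/26 ≈ -2.2692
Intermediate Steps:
U(S) = 1/(4*(-10 + S)) (U(S) = 1/(4*(S - 10)) = 1/(4*(-10 + S)))
(-12)²*(U(-3) + 1/(m(11) + 63)) = (-12)²*(1/(4*(-10 - 3)) + 1/((4 + 11)² + 63)) = 144*((¼)/(-13) + 1/(15² + 63)) = 144*((¼)*(-1/13) + 1/(225 + 63)) = 144*(-1/52 + 1/288) = 144*(-59/3744) = -59/26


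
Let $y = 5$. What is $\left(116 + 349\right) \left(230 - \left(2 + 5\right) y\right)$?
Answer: $90675$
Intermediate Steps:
$\left(116 + 349\right) \left(230 - \left(2 + 5\right) y\right) = \left(116 + 349\right) \left(230 - \left(2 + 5\right) 5\right) = 465 \left(230 - 7 \cdot 5\right) = 465 \left(230 - 35\right) = 465 \cdot 195 = 90675$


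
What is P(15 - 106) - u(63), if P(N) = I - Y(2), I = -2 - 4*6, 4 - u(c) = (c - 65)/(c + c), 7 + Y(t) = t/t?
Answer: -1513/63 ≈ -24.016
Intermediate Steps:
Y(t) = -6 (Y(t) = -7 + t/t = -7 + 1 = -6)
u(c) = 4 - (-65 + c)/(2*c) (u(c) = 4 - (c - 65)/(c + c) = 4 - (-65 + c)/(2*c))
I = -26 (I = -2 - 24 = -26)
P(N) = -20 (P(N) = -26 - 1*(-6) = -26 + 6 = -20)
P(15 - 106) - u(63) = -20 - (65 + 7*63)/(2*63) = -20 - (65 + 441)/(2*63) = -20 - 506/(2*63) = -20 - 1*253/63 = -20 - 253/63 = -1513/63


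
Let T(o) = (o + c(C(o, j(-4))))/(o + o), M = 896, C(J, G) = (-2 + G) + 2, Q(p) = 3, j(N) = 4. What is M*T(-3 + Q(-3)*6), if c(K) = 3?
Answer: 2688/5 ≈ 537.60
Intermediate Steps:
C(J, G) = G
T(o) = (3 + o)/(2*o) (T(o) = (o + 3)/(o + o) = (3 + o)/((2*o)) = (3 + o)*(1/(2*o)) = (3 + o)/(2*o))
M*T(-3 + Q(-3)*6) = 896*((3 + (-3 + 3*6))/(2*(-3 + 3*6))) = 896*((3 + (-3 + 18))/(2*(-3 + 18))) = 896*((1/2)*(3 + 15)/15) = 896*((1/2)*(1/15)*18) = 896*(3/5) = 2688/5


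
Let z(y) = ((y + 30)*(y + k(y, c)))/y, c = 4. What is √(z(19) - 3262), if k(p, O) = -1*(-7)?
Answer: 4*I*√72086/19 ≈ 56.524*I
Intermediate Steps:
k(p, O) = 7
z(y) = (7 + y)*(30 + y)/y (z(y) = ((y + 30)*(y + 7))/y = ((30 + y)*(7 + y))/y = ((7 + y)*(30 + y))/y = (7 + y)*(30 + y)/y)
√(z(19) - 3262) = √((37 + 19 + 210/19) - 3262) = √(1274/19 - 3262) = √(-60704/19) = 4*I*√72086/19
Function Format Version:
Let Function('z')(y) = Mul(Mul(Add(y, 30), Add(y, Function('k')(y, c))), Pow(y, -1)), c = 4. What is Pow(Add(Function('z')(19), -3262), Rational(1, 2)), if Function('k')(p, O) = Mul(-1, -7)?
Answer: Mul(Rational(4, 19), I, Pow(72086, Rational(1, 2))) ≈ Mul(56.524, I)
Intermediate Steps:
Function('k')(p, O) = 7
Function('z')(y) = Mul(Pow(y, -1), Add(7, y), Add(30, y)) (Function('z')(y) = Mul(Mul(Add(y, 30), Add(y, 7)), Pow(y, -1)) = Mul(Mul(Add(30, y), Add(7, y)), Pow(y, -1)) = Mul(Mul(Add(7, y), Add(30, y)), Pow(y, -1)) = Mul(Pow(y, -1), Add(7, y), Add(30, y)))
Pow(Add(Function('z')(19), -3262), Rational(1, 2)) = Pow(Add(Add(37, 19, Mul(210, Pow(19, -1))), -3262), Rational(1, 2)) = Pow(Add(Add(37, 19, Mul(210, Rational(1, 19))), -3262), Rational(1, 2)) = Pow(Add(Add(37, 19, Rational(210, 19)), -3262), Rational(1, 2)) = Pow(Add(Rational(1274, 19), -3262), Rational(1, 2)) = Pow(Rational(-60704, 19), Rational(1, 2)) = Mul(Rational(4, 19), I, Pow(72086, Rational(1, 2)))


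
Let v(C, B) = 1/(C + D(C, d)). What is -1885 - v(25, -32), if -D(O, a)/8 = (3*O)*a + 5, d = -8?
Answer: -9019726/4785 ≈ -1885.0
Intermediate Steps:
D(O, a) = -40 - 24*O*a (D(O, a) = -8*((3*O)*a + 5) = -8*(3*O*a + 5) = -8*(5 + 3*O*a) = -40 - 24*O*a)
v(C, B) = 1/(-40 + 193*C) (v(C, B) = 1/(C + (-40 - 24*C*(-8))) = 1/(C + (-40 + 192*C)) = 1/(-40 + 193*C))
-1885 - v(25, -32) = -1885 - 1/(-40 + 193*25) = -1885 - 1/(-40 + 4825) = -1885 - 1/4785 = -9019726/4785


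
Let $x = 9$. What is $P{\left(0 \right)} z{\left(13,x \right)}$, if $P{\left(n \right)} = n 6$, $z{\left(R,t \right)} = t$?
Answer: $0$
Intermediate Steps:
$P{\left(n \right)} = 6 n$
$P{\left(0 \right)} z{\left(13,x \right)} = 6 \cdot 0 \cdot 9 = 0 \cdot 9 = 0$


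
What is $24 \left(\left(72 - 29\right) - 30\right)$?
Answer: $312$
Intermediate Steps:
$24 \left(\left(72 - 29\right) - 30\right) = 24 \left(43 - 30\right) = 24 \cdot 13 = 312$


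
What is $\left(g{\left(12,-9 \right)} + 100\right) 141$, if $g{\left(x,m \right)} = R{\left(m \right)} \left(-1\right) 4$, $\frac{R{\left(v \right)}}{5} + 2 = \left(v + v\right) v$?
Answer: $-437100$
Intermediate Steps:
$R{\left(v \right)} = -10 + 10 v^{2}$ ($R{\left(v \right)} = -10 + 5 \left(v + v\right) v = -10 + 5 \cdot 2 v v = -10 + 5 \cdot 2 v^{2} = -10 + 10 v^{2}$)
$g{\left(x,m \right)} = 40 - 40 m^{2}$ ($g{\left(x,m \right)} = \left(-10 + 10 m^{2}\right) \left(-1\right) 4 = \left(10 - 10 m^{2}\right) 4 = 40 - 40 m^{2}$)
$\left(g{\left(12,-9 \right)} + 100\right) 141 = \left(\left(40 - 40 \left(-9\right)^{2}\right) + 100\right) 141 = \left(\left(40 - 3240\right) + 100\right) 141 = \left(-3200 + 100\right) 141 = \left(-3100\right) 141 = -437100$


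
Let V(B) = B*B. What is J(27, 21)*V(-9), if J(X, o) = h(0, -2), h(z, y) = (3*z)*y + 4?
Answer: 324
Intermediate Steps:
h(z, y) = 4 + 3*y*z (h(z, y) = 3*y*z + 4 = 4 + 3*y*z)
V(B) = B²
J(X, o) = 4 (J(X, o) = 4 + 3*(-2)*0 = 4 + 0 = 4)
J(27, 21)*V(-9) = 4*(-9)² = 4*81 = 324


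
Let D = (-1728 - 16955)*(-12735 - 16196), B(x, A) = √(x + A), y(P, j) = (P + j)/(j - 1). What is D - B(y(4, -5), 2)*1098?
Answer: 540517873 - 183*√78 ≈ 5.4052e+8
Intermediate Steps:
y(P, j) = (P + j)/(-1 + j)
B(x, A) = √(A + x)
D = 540517873 (D = -18683*(-28931) = 540517873)
D - B(y(4, -5), 2)*1098 = 540517873 - √(2 + (4 - 5)/(-1 - 5))*1098 = 540517873 - √(2 - 1/(-6))*1098 = 540517873 - √(2 - ⅙*(-1))*1098 = 540517873 - √(2 + ⅙)*1098 = 540517873 - √(13/6)*1098 = 540517873 - √78/6*1098 = 540517873 - 183*√78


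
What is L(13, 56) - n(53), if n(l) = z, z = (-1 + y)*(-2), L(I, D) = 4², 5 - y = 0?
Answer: 24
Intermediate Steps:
y = 5 (y = 5 - 1*0 = 5 + 0 = 5)
L(I, D) = 16
z = -8 (z = (-1 + 5)*(-2) = 4*(-2) = -8)
n(l) = -8
L(13, 56) - n(53) = 16 - 1*(-8) = 16 + 8 = 24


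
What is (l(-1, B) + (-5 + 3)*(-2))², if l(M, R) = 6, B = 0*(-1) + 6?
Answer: 100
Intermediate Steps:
B = 6 (B = 0 + 6 = 6)
(l(-1, B) + (-5 + 3)*(-2))² = (6 + (-5 + 3)*(-2))² = (6 - 2*(-2))² = (6 + 4)² = 10² = 100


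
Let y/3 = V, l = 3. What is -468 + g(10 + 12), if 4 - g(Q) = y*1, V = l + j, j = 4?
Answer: -485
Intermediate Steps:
V = 7 (V = 3 + 4 = 7)
y = 21 (y = 3*7 = 21)
g(Q) = -17 (g(Q) = 4 - 21 = -17)
-468 + g(10 + 12) = -468 - 17 = -485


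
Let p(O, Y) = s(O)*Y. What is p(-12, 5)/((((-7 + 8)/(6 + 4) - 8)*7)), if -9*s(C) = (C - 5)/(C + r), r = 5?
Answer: 850/34839 ≈ 0.024398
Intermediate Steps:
s(C) = -(-5 + C)/(9*(5 + C)) (s(C) = -(C - 5)/(9*(C + 5)) = -(-5 + C)/(9*(5 + C)))
p(O, Y) = Y*(5 - O)/(9*(5 + O)) (p(O, Y) = ((5 - O)/(9*(5 + O)))*Y = Y*(5 - O)/(9*(5 + O)))
p(-12, 5)/((((-7 + 8)/(6 + 4) - 8)*7)) = ((⅑)*5*(5 - 1*(-12))/(5 - 12))/((((-7 + 8)/(6 + 4) - 8)*7)) = ((⅑)*5*(5 + 12)/(-7))/(((1/10 - 8)*7)) = ((⅑)*5*(-⅐)*17)/(((1*(⅒) - 8)*7)) = -85*1/(7*(⅒ - 8))/63 = -85/(63*((-79/10*7))) = -85/(63*(-553/10)) = -85/63*(-10/553) = 850/34839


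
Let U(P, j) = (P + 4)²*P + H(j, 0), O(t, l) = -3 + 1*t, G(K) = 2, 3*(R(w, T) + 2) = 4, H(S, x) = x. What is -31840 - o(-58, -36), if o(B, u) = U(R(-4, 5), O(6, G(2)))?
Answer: -859480/27 ≈ -31833.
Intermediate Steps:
R(w, T) = -⅔ (R(w, T) = -2 + (⅓)*4 = -2 + 4/3 = -⅔)
O(t, l) = -3 + t
U(P, j) = P*(4 + P)² (U(P, j) = (P + 4)²*P + 0 = (4 + P)²*P + 0 = P*(4 + P)² + 0 = P*(4 + P)²)
o(B, u) = -200/27 (o(B, u) = -2*(4 - ⅔)²/3 = -2*(10/3)²/3 = -⅔*100/9 = -200/27)
-31840 - o(-58, -36) = -31840 - 1*(-200/27) = -31840 + 200/27 = -859480/27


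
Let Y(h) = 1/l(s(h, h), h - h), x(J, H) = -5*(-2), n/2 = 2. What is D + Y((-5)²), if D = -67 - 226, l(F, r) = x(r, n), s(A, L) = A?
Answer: -2929/10 ≈ -292.90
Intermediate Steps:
n = 4 (n = 2*2 = 4)
x(J, H) = 10
l(F, r) = 10
Y(h) = ⅒ (Y(h) = 1/10 = ⅒)
D = -293
D + Y((-5)²) = -293 + ⅒ = -2929/10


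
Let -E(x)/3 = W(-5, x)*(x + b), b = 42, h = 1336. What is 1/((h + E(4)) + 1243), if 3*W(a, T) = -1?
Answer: 1/2625 ≈ 0.00038095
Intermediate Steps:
W(a, T) = -⅓ (W(a, T) = (⅓)*(-1) = -⅓)
E(x) = 42 + x (E(x) = -(-1)*(x + 42) = -(-1)*(42 + x) = -3*(-14 - x/3) = 42 + x)
1/((h + E(4)) + 1243) = 1/((1336 + (42 + 4)) + 1243) = 1/((1336 + 46) + 1243) = 1/(1382 + 1243) = 1/2625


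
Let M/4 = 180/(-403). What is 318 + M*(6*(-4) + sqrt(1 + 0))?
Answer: 144714/403 ≈ 359.09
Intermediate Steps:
M = -720/403 (M = 4*(180/(-403)) = 4*(180*(-1/403)) = 4*(-180/403) = -720/403 ≈ -1.7866)
318 + M*(6*(-4) + sqrt(1 + 0)) = 318 - 720*(6*(-4) + sqrt(1 + 0))/403 = 318 - 720*(-24 + sqrt(1))/403 = 318 - 720*(-24 + 1)/403 = 318 - 720/403*(-23) = 318 + 16560/403 = 144714/403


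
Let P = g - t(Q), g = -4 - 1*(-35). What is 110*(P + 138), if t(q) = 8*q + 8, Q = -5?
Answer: 22110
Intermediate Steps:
t(q) = 8 + 8*q
g = 31 (g = -4 + 35 = 31)
P = 63 (P = 31 - (8 + 8*(-5)) = 31 - (8 - 40) = 31 - 1*(-32) = 31 + 32 = 63)
110*(P + 138) = 110*(63 + 138) = 110*201 = 22110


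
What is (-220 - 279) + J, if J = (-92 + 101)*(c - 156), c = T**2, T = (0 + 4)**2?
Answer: 401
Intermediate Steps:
T = 16 (T = 4**2 = 16)
c = 256 (c = 16**2 = 256)
J = 900 (J = (-92 + 101)*(256 - 156) = 9*100 = 900)
(-220 - 279) + J = (-220 - 279) + 900 = -499 + 900 = 401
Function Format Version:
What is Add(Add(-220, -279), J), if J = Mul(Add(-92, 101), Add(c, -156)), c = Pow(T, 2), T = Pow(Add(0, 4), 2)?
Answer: 401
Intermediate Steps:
T = 16 (T = Pow(4, 2) = 16)
c = 256 (c = Pow(16, 2) = 256)
J = 900 (J = Mul(Add(-92, 101), Add(256, -156)) = Mul(9, 100) = 900)
Add(Add(-220, -279), J) = Add(Add(-220, -279), 900) = Add(-499, 900) = 401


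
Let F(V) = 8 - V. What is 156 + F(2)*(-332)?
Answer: -1836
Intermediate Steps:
156 + F(2)*(-332) = 156 + (8 - 1*2)*(-332) = 156 + (8 - 2)*(-332) = 156 + 6*(-332) = 156 - 1992 = -1836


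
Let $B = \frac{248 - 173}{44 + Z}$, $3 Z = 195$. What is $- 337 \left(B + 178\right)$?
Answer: $- \frac{6563749}{109} \approx -60218.0$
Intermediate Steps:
$Z = 65$ ($Z = \frac{1}{3} \cdot 195 = 65$)
$B = \frac{75}{109}$ ($B = \frac{248 - 173}{44 + 65} = \frac{75}{109} \approx 0.68807$)
$- 337 \left(B + 178\right) = - 337 \left(\frac{75}{109} + 178\right) = \left(-337\right) \frac{19477}{109} = - \frac{6563749}{109}$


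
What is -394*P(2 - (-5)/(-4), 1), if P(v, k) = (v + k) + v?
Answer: -985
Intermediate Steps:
P(v, k) = k + 2*v (P(v, k) = (k + v) + v = k + 2*v)
-394*P(2 - (-5)/(-4), 1) = -394*(1 + 2*(2 - (-5)/(-4))) = -394*(1 + 2*(2 - (-5)*(-1)/4)) = -394*(1 + 2*(2 - 1*5/4)) = -394*(1 + 2*(2 - 5/4)) = -394*(1 + 2*(¾)) = -394*(1 + 3/2) = -394*5/2 = -985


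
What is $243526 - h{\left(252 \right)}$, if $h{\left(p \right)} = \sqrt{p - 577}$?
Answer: $243526 - 5 i \sqrt{13} \approx 2.4353 \cdot 10^{5} - 18.028 i$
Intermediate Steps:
$h{\left(p \right)} = \sqrt{-577 + p}$
$243526 - h{\left(252 \right)} = 243526 - \sqrt{-577 + 252} = 243526 - \sqrt{-325} = 243526 - 5 i \sqrt{13}$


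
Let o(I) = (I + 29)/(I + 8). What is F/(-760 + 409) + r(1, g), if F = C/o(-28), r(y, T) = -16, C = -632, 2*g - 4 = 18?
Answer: -18256/351 ≈ -52.011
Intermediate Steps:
g = 11 (g = 2 + (1/2)*18 = 2 + 9 = 11)
o(I) = (29 + I)/(8 + I)
F = 12640 (F = -632*(8 - 28)/(29 - 28) = -632/(1/(-20)) = -632/((-1/20*1)) = -632/(-1/20) = -632*(-20) = 12640)
F/(-760 + 409) + r(1, g) = 12640/(-760 + 409) - 16 = 12640/(-351) - 16 = 12640*(-1/351) - 16 = -12640/351 - 16 = -18256/351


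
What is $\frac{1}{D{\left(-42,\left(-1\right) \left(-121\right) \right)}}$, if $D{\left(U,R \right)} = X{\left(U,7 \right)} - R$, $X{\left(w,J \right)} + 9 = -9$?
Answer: $- \frac{1}{139} \approx -0.0071942$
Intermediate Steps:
$X{\left(w,J \right)} = -18$ ($X{\left(w,J \right)} = -9 - 9 = -18$)
$D{\left(U,R \right)} = -18 - R$
$\frac{1}{D{\left(-42,\left(-1\right) \left(-121\right) \right)}} = \frac{1}{-18 - \left(-1\right) \left(-121\right)} = \frac{1}{-18 - 121} = \frac{1}{-139} = - \frac{1}{139}$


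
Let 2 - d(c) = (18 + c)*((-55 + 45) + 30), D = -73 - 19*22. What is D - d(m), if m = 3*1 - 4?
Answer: -153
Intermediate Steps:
D = -491 (D = -73 - 418 = -491)
m = -1 (m = 3 - 4 = -1)
d(c) = -358 - 20*c (d(c) = 2 - (18 + c)*((-55 + 45) + 30) = 2 - (18 + c)*(-10 + 30) = 2 - (18 + c)*20 = 2 - (360 + 20*c) = 2 + (-360 - 20*c) = -358 - 20*c)
D - d(m) = -491 - (-358 - 20*(-1)) = -491 - (-358 + 20) = -491 - 1*(-338) = -491 + 338 = -153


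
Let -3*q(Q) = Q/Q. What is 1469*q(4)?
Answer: -1469/3 ≈ -489.67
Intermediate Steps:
q(Q) = -⅓ (q(Q) = -Q/(3*Q) = -⅓*1 = -⅓)
1469*q(4) = 1469*(-⅓) = -1469/3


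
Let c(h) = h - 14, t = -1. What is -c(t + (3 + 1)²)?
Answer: -1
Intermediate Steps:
c(h) = -14 + h
-c(t + (3 + 1)²) = -(-14 + (-1 + (3 + 1)²)) = -(-14 + (-1 + 4²)) = -(-14 + (-1 + 16)) = -(-14 + 15) = -1*1 = -1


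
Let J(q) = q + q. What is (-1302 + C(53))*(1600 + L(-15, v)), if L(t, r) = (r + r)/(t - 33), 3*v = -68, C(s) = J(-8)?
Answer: -18990403/9 ≈ -2.1100e+6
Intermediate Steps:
J(q) = 2*q
C(s) = -16 (C(s) = 2*(-8) = -16)
v = -68/3 (v = (⅓)*(-68) = -68/3 ≈ -22.667)
L(t, r) = 2*r/(-33 + t) (L(t, r) = (2*r)/(-33 + t) = 2*r/(-33 + t))
(-1302 + C(53))*(1600 + L(-15, v)) = (-1302 - 16)*(1600 + 2*(-68/3)/(-33 - 15)) = -1318*(1600 + 2*(-68/3)/(-48)) = -1318*(1600 + 2*(-68/3)*(-1/48)) = -1318*(1600 + 17/18) = -1318*28817/18 = -18990403/9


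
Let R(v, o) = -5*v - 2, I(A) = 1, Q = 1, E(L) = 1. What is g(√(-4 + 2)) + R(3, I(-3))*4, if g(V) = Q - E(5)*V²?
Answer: -65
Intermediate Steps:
R(v, o) = -2 - 5*v
g(V) = 1 - V²
g(√(-4 + 2)) + R(3, I(-3))*4 = (1 - (√(-4 + 2))²) + (-2 - 5*3)*4 = (1 - (√(-2))²) + (-2 - 15)*4 = (1 - (I*√2)²) - 17*4 = (1 - 1*(-2)) - 68 = (1 + 2) - 68 = 3 - 68 = -65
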